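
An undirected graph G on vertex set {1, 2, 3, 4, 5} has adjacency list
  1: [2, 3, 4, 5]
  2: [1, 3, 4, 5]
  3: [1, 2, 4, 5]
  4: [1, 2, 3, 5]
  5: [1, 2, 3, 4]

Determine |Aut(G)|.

120

Every vertex has degree 4, so G is the complete graph K_5. Every bijection on the vertex set is an automorphism of K_5; hence Aut(K_5) ≅ S_5, order 120.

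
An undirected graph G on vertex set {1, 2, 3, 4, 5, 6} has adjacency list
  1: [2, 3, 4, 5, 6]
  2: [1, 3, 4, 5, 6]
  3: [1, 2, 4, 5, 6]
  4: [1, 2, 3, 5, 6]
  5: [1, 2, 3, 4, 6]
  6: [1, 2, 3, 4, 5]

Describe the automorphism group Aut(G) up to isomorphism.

S_6

All 6 vertices are pairwise adjacent: G = K_6. Every bijection on the vertex set is an automorphism of K_6; hence Aut(K_6) ≅ S_6, order 720.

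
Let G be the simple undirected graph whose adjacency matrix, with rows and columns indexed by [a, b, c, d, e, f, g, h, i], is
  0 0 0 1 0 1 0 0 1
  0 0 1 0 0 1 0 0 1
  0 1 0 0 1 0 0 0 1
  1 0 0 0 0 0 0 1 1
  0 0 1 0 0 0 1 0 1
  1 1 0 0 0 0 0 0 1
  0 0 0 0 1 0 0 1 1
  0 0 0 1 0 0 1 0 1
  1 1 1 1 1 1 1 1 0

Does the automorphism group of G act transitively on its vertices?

No

Vertex i is the only vertex of degree 8, so every automorphism fixes it; G is not vertex-transitive.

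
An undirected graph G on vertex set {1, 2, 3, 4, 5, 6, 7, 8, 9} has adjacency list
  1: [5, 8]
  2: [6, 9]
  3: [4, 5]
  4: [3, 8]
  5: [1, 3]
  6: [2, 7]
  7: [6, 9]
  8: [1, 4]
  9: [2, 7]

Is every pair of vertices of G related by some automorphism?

G has two connected components, {1, 3, 4, 5, 8} and {2, 6, 7, 9}; each is 2-regular, so G = C_5 ⊔ C_4. The orbit of 1 under Aut(G) is {1, 3, 4, 5, 8}, which does not contain 2, so G is not vertex-transitive.

No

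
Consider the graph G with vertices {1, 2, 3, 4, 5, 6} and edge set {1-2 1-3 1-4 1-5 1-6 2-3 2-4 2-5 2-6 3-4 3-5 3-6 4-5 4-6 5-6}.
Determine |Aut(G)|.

Every vertex has degree 5, so G is the complete graph K_6. Every bijection on the vertex set is an automorphism of K_6; hence Aut(K_6) ≅ S_6, order 720.

720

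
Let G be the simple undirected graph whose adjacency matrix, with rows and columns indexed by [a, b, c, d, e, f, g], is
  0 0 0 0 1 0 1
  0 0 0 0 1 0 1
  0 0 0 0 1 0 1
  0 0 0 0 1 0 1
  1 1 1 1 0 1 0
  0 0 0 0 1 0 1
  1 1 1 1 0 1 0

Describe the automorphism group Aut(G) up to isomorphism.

The vertices split by degree into {e, g} (degree 5) and {a, b, c, d, f} (degree 2); every edge runs between the two parts, so G is the complete bipartite graph K_{2,5}. Automorphisms preserve the bipartition setwise (since the parts differ in size) and act as S_2 × S_5 within it; |Aut| = 240.

S_2 × S_5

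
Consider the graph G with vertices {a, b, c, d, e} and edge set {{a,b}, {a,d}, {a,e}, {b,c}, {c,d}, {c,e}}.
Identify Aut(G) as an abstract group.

The vertices split by degree into {a, c} (degree 3) and {b, d, e} (degree 2); every edge runs between the two parts, so G is the complete bipartite graph K_{2,3}. The parts have unequal sizes, so no automorphism swaps them; each part is permuted independently, giving S_3 × S_2 of order 3!·2! = 12.

S_3 × S_2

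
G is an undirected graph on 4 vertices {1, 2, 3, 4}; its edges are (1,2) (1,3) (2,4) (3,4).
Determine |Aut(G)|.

8

G is 2-regular and bipartite on 2^2 = 4 vertices with girth 4; it is the hypercube graph Q_2. Aut(Q_2) consists of the signed permutations of the 2 coordinate axes: 2! permutations times 2^2 sign flips, so |Aut| = 2^2·2! = 8.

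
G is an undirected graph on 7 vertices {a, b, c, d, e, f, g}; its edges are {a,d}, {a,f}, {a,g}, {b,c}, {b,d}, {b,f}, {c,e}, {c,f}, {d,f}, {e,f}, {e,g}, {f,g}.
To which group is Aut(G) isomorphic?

Vertex f is the unique vertex of degree 6; the remaining 6 vertices each have degree 3 and induce a cycle, so G is the wheel on 7 vertices with hub f. Every automorphism fixes the hub and acts on the rim 6-cycle, so Aut(G) ≅ Aut(C_6) = D_6 of order 12.

the dihedral group of order 12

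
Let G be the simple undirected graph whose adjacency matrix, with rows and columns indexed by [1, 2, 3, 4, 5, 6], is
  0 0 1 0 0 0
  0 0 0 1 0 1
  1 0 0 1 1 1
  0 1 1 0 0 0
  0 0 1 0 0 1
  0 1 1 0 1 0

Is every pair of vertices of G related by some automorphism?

No

Vertex 1 is the only vertex of degree 1, so every automorphism fixes it; G is not vertex-transitive.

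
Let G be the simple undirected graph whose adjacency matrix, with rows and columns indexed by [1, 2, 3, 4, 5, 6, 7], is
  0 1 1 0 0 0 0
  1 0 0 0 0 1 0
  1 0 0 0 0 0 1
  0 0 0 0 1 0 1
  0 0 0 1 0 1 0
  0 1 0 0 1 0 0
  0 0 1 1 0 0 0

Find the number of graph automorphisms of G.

G is 2-regular and connected on 7 vertices, i.e. the cycle C_7. The automorphisms of the 7-cycle are exactly the symmetries of a regular 7-gon: the dihedral group D_7, |D_7| = 14.

14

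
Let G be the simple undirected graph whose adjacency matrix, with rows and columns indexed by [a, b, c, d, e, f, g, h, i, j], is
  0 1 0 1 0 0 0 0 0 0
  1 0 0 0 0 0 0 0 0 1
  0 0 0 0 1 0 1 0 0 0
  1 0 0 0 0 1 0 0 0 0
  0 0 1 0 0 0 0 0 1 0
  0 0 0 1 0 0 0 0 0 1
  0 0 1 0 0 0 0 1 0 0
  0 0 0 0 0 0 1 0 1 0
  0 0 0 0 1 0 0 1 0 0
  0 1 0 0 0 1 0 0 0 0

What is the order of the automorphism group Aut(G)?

200

G has two connected components, {c, e, g, h, i} and {a, b, d, f, j}; each is 2-regular, so G = C_5 ⊔ C_5. Aut of a disjoint union of two copies of C_5 is the wreath product D_5 ≀ Z_2, of order 2·10² = 200.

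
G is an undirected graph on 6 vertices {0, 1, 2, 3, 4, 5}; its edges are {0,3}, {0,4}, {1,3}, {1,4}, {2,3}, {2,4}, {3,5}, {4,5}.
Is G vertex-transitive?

Automorphisms preserve degree, but G has vertices of degree 2 and vertices of degree 4; no automorphism maps one to the other, so G is not vertex-transitive.

No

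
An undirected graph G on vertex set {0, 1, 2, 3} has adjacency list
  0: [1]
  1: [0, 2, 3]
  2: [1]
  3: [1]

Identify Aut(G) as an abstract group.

Vertex 1 has degree 3 and every other vertex has degree 1, so G is the star K_{1,3} with centre 1. Any automorphism fixes the centre and permutes the 3 leaves freely, so Aut(G) ≅ S_3 of order 3! = 6.

S_3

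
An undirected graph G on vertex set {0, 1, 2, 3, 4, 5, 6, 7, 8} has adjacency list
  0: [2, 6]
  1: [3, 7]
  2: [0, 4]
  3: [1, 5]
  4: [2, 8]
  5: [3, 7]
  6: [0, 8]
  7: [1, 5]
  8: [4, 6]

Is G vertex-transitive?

G has two connected components, {0, 2, 4, 6, 8} and {1, 3, 5, 7}; each is 2-regular, so G = C_5 ⊔ C_4. The orbit of 0 under Aut(G) is {0, 2, 4, 6, 8}, which does not contain 1, so G is not vertex-transitive.

No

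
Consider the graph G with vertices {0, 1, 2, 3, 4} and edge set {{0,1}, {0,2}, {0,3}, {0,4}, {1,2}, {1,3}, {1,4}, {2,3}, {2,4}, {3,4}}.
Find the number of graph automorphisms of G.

120

All 5 vertices are pairwise adjacent: G = K_5. Any permutation of the 5 vertices preserves K_5, so Aut(K_5) = S_5 of order 5! = 120.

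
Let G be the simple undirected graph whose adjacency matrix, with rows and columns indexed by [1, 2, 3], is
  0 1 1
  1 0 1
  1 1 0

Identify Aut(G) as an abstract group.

S_3

All 3 vertices are pairwise adjacent: G = K_3. Every bijection on the vertex set is an automorphism of K_3; hence Aut(K_3) ≅ S_3, order 6.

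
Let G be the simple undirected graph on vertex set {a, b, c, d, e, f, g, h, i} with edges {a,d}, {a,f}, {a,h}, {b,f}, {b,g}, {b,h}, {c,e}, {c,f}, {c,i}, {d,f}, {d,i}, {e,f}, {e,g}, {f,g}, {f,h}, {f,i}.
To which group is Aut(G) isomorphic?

Vertex f is the unique vertex of degree 8; the remaining 8 vertices each have degree 3 and induce a cycle, so G is the wheel on 9 vertices with hub f. Every automorphism fixes the hub and acts on the rim 8-cycle, so Aut(G) ≅ Aut(C_8) = D_8 of order 16.

the dihedral group of order 16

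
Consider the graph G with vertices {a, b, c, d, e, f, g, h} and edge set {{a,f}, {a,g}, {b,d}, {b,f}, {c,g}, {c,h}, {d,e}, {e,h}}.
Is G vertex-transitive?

Every vertex has degree 2 and the graph is connected, so G is the 8-cycle C_8. The automorphisms of the 8-cycle are exactly the symmetries of a regular 8-gon: the dihedral group D_8, |D_8| = 16. This group acts transitively on the 8 vertices.

Yes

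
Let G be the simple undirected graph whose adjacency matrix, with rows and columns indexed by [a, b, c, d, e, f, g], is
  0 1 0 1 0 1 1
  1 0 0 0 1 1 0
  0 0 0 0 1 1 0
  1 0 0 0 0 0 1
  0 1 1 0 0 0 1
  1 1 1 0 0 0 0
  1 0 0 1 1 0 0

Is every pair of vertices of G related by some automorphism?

Vertex a is the only vertex of degree 4, so every automorphism fixes it; G is not vertex-transitive.

No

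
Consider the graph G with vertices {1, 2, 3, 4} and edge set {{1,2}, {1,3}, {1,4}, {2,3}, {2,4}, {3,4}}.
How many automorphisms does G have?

Every vertex has degree 3, so G is the complete graph K_4. Any permutation of the 4 vertices preserves K_4, so Aut(K_4) = S_4 of order 4! = 24.

24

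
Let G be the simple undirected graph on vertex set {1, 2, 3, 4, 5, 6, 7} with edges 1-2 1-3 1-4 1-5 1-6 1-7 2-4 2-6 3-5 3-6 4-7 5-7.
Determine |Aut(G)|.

Vertex 1 is the unique vertex of degree 6; the remaining 6 vertices each have degree 3 and induce a cycle, so G is the wheel on 7 vertices with hub 1. With the hub fixed, the remaining symmetry is that of the rim cycle C_6, giving the dihedral group D_6.

12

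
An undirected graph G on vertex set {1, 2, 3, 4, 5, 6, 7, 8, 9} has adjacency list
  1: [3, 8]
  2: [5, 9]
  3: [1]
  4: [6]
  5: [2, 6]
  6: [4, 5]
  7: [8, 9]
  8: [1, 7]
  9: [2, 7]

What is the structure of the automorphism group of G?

The degree sequence is [2, 2, 1, 1, 2, 2, 2, 2, 2]; the two degree-1 vertices 3 and 4 are the ends of a path, so G = P_9. The only nontrivial automorphism of a path is the end-to-end reflection, so Aut(G) ≅ Z_2.

the cyclic group of order 2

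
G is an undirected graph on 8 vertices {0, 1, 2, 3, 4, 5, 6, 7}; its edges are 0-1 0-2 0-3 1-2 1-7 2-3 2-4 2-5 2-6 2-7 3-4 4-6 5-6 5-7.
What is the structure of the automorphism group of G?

Vertex 2 is the unique vertex of degree 7; the remaining 7 vertices each have degree 3 and induce a cycle, so G is the wheel on 8 vertices with hub 2. Every automorphism fixes the hub and acts on the rim 7-cycle, so Aut(G) ≅ Aut(C_7) = D_7 of order 14.

D_7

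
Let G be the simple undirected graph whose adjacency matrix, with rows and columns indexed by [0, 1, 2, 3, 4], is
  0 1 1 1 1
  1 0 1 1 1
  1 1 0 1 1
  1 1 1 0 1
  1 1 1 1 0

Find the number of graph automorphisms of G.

120

All 5 vertices are pairwise adjacent: G = K_5. Any permutation of the 5 vertices preserves K_5, so Aut(K_5) = S_5 of order 5! = 120.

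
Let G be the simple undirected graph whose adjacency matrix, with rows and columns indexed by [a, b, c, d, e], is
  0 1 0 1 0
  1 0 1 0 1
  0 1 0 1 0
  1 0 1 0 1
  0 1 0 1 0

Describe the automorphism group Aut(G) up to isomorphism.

The vertices split by degree into {b, d} (degree 3) and {a, c, e} (degree 2); every edge runs between the two parts, so G is the complete bipartite graph K_{2,3}. Automorphisms preserve the bipartition setwise (since the parts differ in size) and act as S_3 × S_2 within it; |Aut| = 12.

S_3 × S_2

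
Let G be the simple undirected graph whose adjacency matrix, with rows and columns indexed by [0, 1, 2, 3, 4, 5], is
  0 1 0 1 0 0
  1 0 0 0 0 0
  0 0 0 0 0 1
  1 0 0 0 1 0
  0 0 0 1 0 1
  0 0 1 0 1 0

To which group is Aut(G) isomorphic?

The degree sequence is [2, 1, 1, 2, 2, 2]; the two degree-1 vertices 1 and 2 are the ends of a path, so G = P_6. A path has exactly one nontrivial symmetry — reversal — giving Aut(G) of order 2.

Z_2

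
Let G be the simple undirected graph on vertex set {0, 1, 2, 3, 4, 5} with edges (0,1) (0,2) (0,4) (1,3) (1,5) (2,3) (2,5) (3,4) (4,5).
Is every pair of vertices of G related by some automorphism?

G is 3-regular and bipartite with parts {1, 2, 4} and {0, 3, 5} (each part is independent and every cross-pair is an edge), so G = K_{3,3}. Each part can be permuted independently (S_3 × S_3) and the two equal-size parts can also be swapped, giving (S_3 × S_3) ⋊ Z_2 of order 2·(3!)² = 72. This group acts transitively on the 6 vertices.

Yes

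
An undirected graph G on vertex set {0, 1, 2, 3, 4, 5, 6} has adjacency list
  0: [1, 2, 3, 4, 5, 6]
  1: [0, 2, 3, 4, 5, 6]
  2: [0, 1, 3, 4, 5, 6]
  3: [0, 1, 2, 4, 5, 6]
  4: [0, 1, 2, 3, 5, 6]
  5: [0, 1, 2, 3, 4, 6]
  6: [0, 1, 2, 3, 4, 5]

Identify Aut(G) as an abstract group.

Every vertex has degree 6, so G is the complete graph K_7. Every bijection on the vertex set is an automorphism of K_7; hence Aut(K_7) ≅ S_7, order 5040.

S_7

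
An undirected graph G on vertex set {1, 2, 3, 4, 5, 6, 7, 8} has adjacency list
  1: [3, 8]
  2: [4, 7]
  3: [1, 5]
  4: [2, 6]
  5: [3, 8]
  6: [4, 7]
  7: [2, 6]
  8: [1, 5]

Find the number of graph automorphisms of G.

128

G has two connected components, {1, 3, 5, 8} and {2, 4, 6, 7}; each is 2-regular, so G = C_4 ⊔ C_4. Aut of a disjoint union of two copies of C_4 is the wreath product D_4 ≀ Z_2, of order 2·8² = 128.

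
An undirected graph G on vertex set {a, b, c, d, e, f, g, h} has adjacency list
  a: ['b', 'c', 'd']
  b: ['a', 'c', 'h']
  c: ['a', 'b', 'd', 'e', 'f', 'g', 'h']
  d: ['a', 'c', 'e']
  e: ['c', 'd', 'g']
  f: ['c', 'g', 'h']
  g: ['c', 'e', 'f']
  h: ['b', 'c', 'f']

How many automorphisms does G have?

Vertex c is the unique vertex of degree 7; the remaining 7 vertices each have degree 3 and induce a cycle, so G is the wheel on 8 vertices with hub c. Every automorphism fixes the hub and acts on the rim 7-cycle, so Aut(G) ≅ Aut(C_7) = D_7 of order 14.

14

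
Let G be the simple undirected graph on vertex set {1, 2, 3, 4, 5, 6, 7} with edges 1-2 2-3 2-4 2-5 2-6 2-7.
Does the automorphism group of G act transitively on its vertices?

No

Vertex 2 is the only vertex of degree 6, so every automorphism fixes it; G is not vertex-transitive.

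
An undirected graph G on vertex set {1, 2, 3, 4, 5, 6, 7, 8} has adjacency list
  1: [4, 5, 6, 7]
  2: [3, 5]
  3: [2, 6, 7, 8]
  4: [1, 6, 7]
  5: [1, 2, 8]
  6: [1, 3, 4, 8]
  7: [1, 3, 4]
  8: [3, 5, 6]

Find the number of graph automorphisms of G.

1

The degree sequence is [4, 2, 4, 3, 3, 4, 3, 3]. Checking the degree-preserving permutations of the vertex set shows that none except the identity preserves every edge, so Aut(G) is trivial.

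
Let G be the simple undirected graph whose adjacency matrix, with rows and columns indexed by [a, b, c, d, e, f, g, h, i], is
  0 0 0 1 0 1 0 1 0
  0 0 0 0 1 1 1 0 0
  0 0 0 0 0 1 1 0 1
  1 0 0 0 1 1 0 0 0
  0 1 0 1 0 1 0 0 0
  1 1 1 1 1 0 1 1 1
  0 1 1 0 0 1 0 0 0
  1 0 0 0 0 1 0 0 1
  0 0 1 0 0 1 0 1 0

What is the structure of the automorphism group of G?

Vertex f is the unique vertex of degree 8; the remaining 8 vertices each have degree 3 and induce a cycle, so G is the wheel on 9 vertices with hub f. Every automorphism fixes the hub and acts on the rim 8-cycle, so Aut(G) ≅ Aut(C_8) = D_8 of order 16.

the dihedral group of order 16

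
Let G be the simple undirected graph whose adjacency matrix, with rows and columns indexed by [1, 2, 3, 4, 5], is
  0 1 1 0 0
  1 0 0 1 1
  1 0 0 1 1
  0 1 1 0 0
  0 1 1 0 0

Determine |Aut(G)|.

12

The vertices split by degree into {2, 3} (degree 3) and {1, 4, 5} (degree 2); every edge runs between the two parts, so G is the complete bipartite graph K_{2,3}. Automorphisms preserve the bipartition setwise (since the parts differ in size) and act as S_2 × S_3 within it; |Aut| = 12.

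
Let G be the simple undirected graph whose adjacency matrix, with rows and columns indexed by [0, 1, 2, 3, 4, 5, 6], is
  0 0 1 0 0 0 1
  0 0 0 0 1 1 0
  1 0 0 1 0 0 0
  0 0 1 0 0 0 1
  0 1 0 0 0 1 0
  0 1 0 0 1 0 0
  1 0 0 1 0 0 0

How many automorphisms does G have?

G has two connected components, {0, 2, 3, 6} and {1, 4, 5}; each is 2-regular, so G = C_4 ⊔ C_3. No automorphism exchanges components of different sizes, hence Aut(G) is the direct product D_4 × D_3, order 48.

48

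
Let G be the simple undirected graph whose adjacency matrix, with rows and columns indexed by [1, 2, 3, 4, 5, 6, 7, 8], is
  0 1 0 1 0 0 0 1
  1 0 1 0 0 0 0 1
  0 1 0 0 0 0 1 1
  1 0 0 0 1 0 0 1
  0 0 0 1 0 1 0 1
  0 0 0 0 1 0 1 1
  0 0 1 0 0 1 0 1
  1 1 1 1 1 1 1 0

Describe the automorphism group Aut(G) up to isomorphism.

the dihedral group of order 14

Vertex 8 is the unique vertex of degree 7; the remaining 7 vertices each have degree 3 and induce a cycle, so G is the wheel on 8 vertices with hub 8. Every automorphism fixes the hub and acts on the rim 7-cycle, so Aut(G) ≅ Aut(C_7) = D_7 of order 14.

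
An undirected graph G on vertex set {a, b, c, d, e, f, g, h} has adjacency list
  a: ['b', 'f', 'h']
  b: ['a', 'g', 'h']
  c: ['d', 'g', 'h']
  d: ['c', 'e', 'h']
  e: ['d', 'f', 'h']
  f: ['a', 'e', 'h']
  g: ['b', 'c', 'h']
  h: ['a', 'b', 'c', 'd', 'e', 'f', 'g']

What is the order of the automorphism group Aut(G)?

14

Vertex h is the unique vertex of degree 7; the remaining 7 vertices each have degree 3 and induce a cycle, so G is the wheel on 8 vertices with hub h. Every automorphism fixes the hub and acts on the rim 7-cycle, so Aut(G) ≅ Aut(C_7) = D_7 of order 14.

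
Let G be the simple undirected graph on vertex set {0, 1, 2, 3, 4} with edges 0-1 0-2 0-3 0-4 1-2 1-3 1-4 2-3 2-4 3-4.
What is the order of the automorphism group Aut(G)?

Every vertex has degree 4, so G is the complete graph K_5. Every bijection on the vertex set is an automorphism of K_5; hence Aut(K_5) ≅ S_5, order 120.

120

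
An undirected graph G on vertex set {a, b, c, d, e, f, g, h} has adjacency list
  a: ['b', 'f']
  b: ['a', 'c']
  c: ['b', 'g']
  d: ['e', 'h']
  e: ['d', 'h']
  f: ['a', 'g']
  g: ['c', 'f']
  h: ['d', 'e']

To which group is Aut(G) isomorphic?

G has two connected components, {a, b, c, f, g} and {d, e, h}; each is 2-regular, so G = C_5 ⊔ C_3. No automorphism exchanges components of different sizes, hence Aut(G) is the direct product D_3 × D_5, order 60.

D_3 × D_5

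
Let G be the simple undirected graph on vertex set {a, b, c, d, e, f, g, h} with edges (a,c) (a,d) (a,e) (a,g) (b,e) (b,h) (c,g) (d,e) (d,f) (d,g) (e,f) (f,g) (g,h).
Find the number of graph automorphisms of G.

Degrees alone do not determine every vertex (e.g. a and d both have degree 4), but their neighbour-degree multisets differ: N(a) has degrees [2, 4, 4, 5] while N(d) has degrees [3, 4, 4, 5]. Repeating this refinement separates all vertices, so the only automorphism is the identity.

1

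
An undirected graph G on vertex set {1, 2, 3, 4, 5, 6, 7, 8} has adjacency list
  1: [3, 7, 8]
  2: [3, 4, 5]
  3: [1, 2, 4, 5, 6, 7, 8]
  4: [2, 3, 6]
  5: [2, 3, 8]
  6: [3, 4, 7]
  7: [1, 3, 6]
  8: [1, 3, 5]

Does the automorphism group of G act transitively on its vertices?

No

Vertex 3 is the only vertex of degree 7, so every automorphism fixes it; G is not vertex-transitive.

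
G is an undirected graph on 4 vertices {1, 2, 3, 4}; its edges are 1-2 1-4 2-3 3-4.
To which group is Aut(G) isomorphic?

G is 2-regular and connected on 4 vertices, i.e. the cycle C_4. The automorphisms of the 4-cycle are exactly the symmetries of a regular 4-gon: the dihedral group D_4, |D_4| = 8.

the dihedral group of order 8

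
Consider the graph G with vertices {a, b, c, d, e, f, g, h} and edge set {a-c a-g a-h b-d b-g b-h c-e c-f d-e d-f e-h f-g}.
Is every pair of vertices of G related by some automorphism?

G is 3-regular and bipartite on 2^3 = 8 vertices with girth 4; it is the hypercube graph Q_3. The symmetry group of the 3-cube is the hyperoctahedral group B_3 = Z_2 ≀ S_3, of order 2^3·3! = 48. Under this action every vertex can be carried to every other, so G is vertex-transitive.

Yes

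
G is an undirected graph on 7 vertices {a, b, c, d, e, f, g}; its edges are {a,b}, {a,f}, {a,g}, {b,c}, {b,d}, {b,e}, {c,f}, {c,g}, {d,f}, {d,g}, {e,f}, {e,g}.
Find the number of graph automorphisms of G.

The vertices split by degree into {b, f, g} (degree 4) and {a, c, d, e} (degree 3); every edge runs between the two parts, so G is the complete bipartite graph K_{3,4}. The parts have unequal sizes, so no automorphism swaps them; each part is permuted independently, giving S_3 × S_4 of order 3!·4! = 144.

144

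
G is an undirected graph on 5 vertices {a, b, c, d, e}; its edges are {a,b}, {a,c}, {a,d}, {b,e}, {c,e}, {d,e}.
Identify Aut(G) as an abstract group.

The vertices split by degree into {a, e} (degree 3) and {b, c, d} (degree 2); every edge runs between the two parts, so G is the complete bipartite graph K_{2,3}. Automorphisms preserve the bipartition setwise (since the parts differ in size) and act as S_3 × S_2 within it; |Aut| = 12.

S_3 × S_2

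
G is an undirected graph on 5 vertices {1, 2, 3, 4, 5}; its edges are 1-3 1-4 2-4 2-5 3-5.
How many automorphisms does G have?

G is 2-regular and connected on 5 vertices, i.e. the cycle C_5. The automorphisms of the 5-cycle are exactly the symmetries of a regular 5-gon: the dihedral group D_5, |D_5| = 10.

10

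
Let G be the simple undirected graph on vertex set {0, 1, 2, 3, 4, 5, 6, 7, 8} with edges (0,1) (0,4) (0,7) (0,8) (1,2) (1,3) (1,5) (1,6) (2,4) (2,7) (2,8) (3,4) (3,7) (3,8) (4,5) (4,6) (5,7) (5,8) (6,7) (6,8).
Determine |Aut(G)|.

The vertices split by degree into {1, 4, 7, 8} (degree 5) and {0, 2, 3, 5, 6} (degree 4); every edge runs between the two parts, so G is the complete bipartite graph K_{4,5}. The parts have unequal sizes, so no automorphism swaps them; each part is permuted independently, giving S_5 × S_4 of order 5!·4! = 2880.

2880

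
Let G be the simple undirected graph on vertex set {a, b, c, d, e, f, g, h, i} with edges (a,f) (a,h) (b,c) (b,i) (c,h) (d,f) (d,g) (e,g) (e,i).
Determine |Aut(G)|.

18

Every vertex has degree 2 and the graph is connected, so G is the 9-cycle C_9. The automorphisms of the 9-cycle are exactly the symmetries of a regular 9-gon: the dihedral group D_9, |D_9| = 18.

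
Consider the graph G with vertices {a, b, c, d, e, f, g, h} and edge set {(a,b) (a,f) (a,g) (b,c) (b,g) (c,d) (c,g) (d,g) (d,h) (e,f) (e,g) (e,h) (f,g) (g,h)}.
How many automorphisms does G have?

14

Vertex g is the unique vertex of degree 7; the remaining 7 vertices each have degree 3 and induce a cycle, so G is the wheel on 8 vertices with hub g. With the hub fixed, the remaining symmetry is that of the rim cycle C_7, giving the dihedral group D_7.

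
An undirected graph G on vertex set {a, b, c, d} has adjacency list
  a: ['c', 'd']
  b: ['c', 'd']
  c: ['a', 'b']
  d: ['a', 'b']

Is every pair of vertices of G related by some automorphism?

Yes

G is 2-regular and bipartite on 2^2 = 4 vertices with girth 4; it is the hypercube graph Q_2. Aut(Q_2) consists of the signed permutations of the 2 coordinate axes: 2! permutations times 2^2 sign flips, so |Aut| = 2^2·2! = 8. Under this action every vertex can be carried to every other, so G is vertex-transitive.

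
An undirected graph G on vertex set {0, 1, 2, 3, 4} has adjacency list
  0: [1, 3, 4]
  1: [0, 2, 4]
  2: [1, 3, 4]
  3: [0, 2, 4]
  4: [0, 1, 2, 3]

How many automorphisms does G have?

8

Vertex 4 is the unique vertex of degree 4; the remaining 4 vertices each have degree 3 and induce a cycle, so G is the wheel on 5 vertices with hub 4. With the hub fixed, the remaining symmetry is that of the rim cycle C_4, giving the dihedral group D_4.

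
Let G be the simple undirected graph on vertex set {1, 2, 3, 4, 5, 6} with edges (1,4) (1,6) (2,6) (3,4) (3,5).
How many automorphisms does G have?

The degree sequence is [2, 1, 2, 2, 1, 2]; the two degree-1 vertices 2 and 5 are the ends of a path, so G = P_6. A path has exactly one nontrivial symmetry — reversal — giving Aut(G) of order 2.

2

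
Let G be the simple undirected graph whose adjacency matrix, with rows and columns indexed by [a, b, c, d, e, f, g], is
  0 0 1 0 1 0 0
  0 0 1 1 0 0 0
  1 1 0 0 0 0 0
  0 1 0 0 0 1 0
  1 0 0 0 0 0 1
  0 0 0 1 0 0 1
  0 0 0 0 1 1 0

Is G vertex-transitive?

Yes

G is 2-regular and connected on 7 vertices, i.e. the cycle C_7. C_7 has 7 rotations and 7 reflections, so Aut(C_7) ≅ D_7 of order 14. This group acts transitively on the 7 vertices.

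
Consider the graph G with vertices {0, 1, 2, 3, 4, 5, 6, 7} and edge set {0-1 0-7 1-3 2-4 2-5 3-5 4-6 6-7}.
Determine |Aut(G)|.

Every vertex has degree 2 and the graph is connected, so G is the 8-cycle C_8. The automorphisms of the 8-cycle are exactly the symmetries of a regular 8-gon: the dihedral group D_8, |D_8| = 16.

16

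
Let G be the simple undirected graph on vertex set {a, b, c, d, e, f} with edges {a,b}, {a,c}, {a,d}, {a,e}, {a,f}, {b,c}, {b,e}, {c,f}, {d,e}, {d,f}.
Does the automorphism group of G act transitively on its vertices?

No

Vertex a is the only vertex of degree 5, so every automorphism fixes it; G is not vertex-transitive.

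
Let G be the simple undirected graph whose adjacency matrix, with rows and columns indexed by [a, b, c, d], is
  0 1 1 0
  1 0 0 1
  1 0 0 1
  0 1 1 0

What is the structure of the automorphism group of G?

G is 2-regular and bipartite on 2^2 = 4 vertices with girth 4; it is the hypercube graph Q_2. The symmetry group of the 2-cube is the hyperoctahedral group B_2 = Z_2 ≀ S_2, of order 2^2·2! = 8.

Z_2^2 ⋊ S_2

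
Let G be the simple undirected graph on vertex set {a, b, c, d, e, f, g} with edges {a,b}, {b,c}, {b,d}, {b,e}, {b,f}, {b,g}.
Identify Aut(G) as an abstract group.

Vertex b has degree 6 and every other vertex has degree 1, so G is the star K_{1,6} with centre b. Any automorphism fixes the centre and permutes the 6 leaves freely, so Aut(G) ≅ S_6 of order 6! = 720.

S_6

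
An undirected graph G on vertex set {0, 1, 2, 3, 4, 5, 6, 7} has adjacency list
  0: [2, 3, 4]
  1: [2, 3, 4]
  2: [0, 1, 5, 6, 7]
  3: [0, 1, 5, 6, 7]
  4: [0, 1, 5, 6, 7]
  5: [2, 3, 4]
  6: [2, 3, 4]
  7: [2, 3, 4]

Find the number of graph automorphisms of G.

720

The vertices split by degree into {2, 3, 4} (degree 5) and {0, 1, 5, 6, 7} (degree 3); every edge runs between the two parts, so G is the complete bipartite graph K_{3,5}. The parts have unequal sizes, so no automorphism swaps them; each part is permuted independently, giving S_3 × S_5 of order 3!·5! = 720.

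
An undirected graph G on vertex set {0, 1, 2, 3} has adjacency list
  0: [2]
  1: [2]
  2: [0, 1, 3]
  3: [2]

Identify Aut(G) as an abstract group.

Vertex 2 has degree 3 and every other vertex has degree 1, so G is the star K_{1,3} with centre 2. The 3 leaves are pairwise interchangeable while the centre is fixed, giving Aut(G) = S_3.

S_3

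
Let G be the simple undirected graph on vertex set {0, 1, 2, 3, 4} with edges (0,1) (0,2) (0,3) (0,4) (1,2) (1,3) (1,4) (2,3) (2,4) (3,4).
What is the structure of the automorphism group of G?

S_5

All 5 vertices are pairwise adjacent: G = K_5. Every bijection on the vertex set is an automorphism of K_5; hence Aut(K_5) ≅ S_5, order 120.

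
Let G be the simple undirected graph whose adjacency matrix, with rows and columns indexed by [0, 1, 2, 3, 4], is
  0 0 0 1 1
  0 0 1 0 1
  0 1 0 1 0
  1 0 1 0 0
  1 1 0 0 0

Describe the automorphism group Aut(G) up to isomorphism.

G is 2-regular and connected on 5 vertices, i.e. the cycle C_5. C_5 has 5 rotations and 5 reflections, so Aut(C_5) ≅ D_5 of order 10.

D_5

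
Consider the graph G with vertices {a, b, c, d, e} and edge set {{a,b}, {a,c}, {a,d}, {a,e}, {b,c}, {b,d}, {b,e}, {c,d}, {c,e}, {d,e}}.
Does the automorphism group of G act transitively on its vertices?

All 5 vertices are pairwise adjacent: G = K_5. Any permutation of the 5 vertices preserves K_5, so Aut(K_5) = S_5 of order 5! = 120. This group acts transitively on the 5 vertices.

Yes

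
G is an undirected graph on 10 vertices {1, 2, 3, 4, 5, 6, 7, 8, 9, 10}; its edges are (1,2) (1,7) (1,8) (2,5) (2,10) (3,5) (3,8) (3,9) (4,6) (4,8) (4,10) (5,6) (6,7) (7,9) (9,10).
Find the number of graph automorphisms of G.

G is 3-regular on 10 vertices with no triangles and no 4-cycles (girth 5): this is the Petersen graph. Viewing the Petersen graph as the Kneser graph K(5,2) — vertices are 2-subsets of {1,…,5}, edges join disjoint pairs — its automorphisms are exactly the permutations of the 5-element set, so Aut ≅ S_5 of order 120.

120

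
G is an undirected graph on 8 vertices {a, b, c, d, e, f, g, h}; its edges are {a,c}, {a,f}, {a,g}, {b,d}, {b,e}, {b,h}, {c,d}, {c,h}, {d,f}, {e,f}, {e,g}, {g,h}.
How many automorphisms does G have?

G is 3-regular and bipartite on 2^3 = 8 vertices with girth 4; it is the hypercube graph Q_3. The symmetry group of the 3-cube is the hyperoctahedral group B_3 = Z_2 ≀ S_3, of order 2^3·3! = 48.

48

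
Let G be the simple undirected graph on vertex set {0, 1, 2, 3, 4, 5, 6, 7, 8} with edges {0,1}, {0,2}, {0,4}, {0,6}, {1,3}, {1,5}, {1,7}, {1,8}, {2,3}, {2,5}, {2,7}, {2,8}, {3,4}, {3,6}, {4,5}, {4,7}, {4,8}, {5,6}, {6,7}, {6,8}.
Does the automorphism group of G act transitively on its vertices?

No

Automorphisms preserve degree, but G has vertices of degree 4 and vertices of degree 5; no automorphism maps one to the other, so G is not vertex-transitive.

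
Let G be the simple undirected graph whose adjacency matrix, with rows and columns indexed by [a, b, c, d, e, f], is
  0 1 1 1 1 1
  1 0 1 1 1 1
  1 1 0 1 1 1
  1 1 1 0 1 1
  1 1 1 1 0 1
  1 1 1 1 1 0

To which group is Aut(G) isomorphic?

All 6 vertices are pairwise adjacent: G = K_6. Every bijection on the vertex set is an automorphism of K_6; hence Aut(K_6) ≅ S_6, order 720.

the symmetric group on 6 letters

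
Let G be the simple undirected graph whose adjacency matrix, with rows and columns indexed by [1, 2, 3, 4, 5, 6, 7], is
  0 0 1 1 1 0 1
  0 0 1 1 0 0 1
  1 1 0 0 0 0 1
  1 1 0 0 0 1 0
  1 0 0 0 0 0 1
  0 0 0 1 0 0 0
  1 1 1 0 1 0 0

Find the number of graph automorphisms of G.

1

The degree sequence is [4, 3, 3, 3, 2, 1, 4]. Checking the degree-preserving permutations of the vertex set shows that none except the identity preserves every edge, so Aut(G) is trivial.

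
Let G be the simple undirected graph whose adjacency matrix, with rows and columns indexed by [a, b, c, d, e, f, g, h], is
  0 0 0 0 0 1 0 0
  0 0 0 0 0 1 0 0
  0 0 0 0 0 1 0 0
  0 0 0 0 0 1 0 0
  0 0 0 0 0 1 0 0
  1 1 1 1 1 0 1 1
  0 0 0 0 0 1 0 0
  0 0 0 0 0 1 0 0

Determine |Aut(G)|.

5040

Vertex f has degree 7 and every other vertex has degree 1, so G is the star K_{1,7} with centre f. The 7 leaves are pairwise interchangeable while the centre is fixed, giving Aut(G) = S_7.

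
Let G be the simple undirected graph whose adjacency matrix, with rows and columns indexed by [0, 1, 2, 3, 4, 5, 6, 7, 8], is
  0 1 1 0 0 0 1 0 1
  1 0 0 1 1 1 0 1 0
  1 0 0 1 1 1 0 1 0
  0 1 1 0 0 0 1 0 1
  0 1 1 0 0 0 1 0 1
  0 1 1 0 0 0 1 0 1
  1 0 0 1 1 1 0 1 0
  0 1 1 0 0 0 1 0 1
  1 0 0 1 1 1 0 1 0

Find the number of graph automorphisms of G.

The vertices split by degree into {1, 2, 6, 8} (degree 5) and {0, 3, 4, 5, 7} (degree 4); every edge runs between the two parts, so G is the complete bipartite graph K_{4,5}. Automorphisms preserve the bipartition setwise (since the parts differ in size) and act as S_4 × S_5 within it; |Aut| = 2880.

2880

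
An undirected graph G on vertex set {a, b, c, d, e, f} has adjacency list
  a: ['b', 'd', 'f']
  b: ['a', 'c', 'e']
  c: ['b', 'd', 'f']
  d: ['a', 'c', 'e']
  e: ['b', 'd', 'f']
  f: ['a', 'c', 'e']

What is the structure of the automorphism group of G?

G is 3-regular and bipartite with parts {a, c, e} and {b, d, f} (each part is independent and every cross-pair is an edge), so G = K_{3,3}. Aut(K_{3,3}) is the wreath product S_3 ≀ Z_2: permute within each part, then optionally swap the parts; |Aut| = 2·(3!)² = 72.

S_3 ≀ Z_2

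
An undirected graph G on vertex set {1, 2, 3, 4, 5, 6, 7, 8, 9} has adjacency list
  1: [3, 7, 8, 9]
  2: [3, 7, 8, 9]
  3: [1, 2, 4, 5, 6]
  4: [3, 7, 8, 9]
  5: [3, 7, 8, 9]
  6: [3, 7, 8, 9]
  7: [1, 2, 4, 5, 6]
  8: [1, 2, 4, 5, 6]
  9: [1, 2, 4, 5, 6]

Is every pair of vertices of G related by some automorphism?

Automorphisms preserve degree, but G has vertices of degree 4 and vertices of degree 5; no automorphism maps one to the other, so G is not vertex-transitive.

No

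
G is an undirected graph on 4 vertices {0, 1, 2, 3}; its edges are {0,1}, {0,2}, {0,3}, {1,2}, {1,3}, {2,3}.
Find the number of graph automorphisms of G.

Every vertex has degree 3, so G is the complete graph K_4. Every bijection on the vertex set is an automorphism of K_4; hence Aut(K_4) ≅ S_4, order 24.

24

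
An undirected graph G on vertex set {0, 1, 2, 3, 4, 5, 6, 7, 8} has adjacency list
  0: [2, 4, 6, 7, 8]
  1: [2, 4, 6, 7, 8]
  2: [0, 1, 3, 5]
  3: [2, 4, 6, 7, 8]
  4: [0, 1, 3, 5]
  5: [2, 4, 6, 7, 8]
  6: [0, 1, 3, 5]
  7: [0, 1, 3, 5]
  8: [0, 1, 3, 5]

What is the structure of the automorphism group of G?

S_5 × S_4

The vertices split by degree into {0, 1, 3, 5} (degree 5) and {2, 4, 6, 7, 8} (degree 4); every edge runs between the two parts, so G is the complete bipartite graph K_{4,5}. Automorphisms preserve the bipartition setwise (since the parts differ in size) and act as S_5 × S_4 within it; |Aut| = 2880.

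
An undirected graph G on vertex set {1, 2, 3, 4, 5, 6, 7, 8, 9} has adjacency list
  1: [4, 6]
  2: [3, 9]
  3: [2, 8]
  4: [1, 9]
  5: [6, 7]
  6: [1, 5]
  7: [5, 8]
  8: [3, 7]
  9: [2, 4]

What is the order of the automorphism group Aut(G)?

G is 2-regular and connected on 9 vertices, i.e. the cycle C_9. The automorphisms of the 9-cycle are exactly the symmetries of a regular 9-gon: the dihedral group D_9, |D_9| = 18.

18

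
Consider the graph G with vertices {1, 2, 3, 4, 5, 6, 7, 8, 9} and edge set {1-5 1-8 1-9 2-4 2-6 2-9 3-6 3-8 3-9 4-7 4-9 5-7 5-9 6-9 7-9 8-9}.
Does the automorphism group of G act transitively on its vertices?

Vertex 9 is the only vertex of degree 8, so every automorphism fixes it; G is not vertex-transitive.

No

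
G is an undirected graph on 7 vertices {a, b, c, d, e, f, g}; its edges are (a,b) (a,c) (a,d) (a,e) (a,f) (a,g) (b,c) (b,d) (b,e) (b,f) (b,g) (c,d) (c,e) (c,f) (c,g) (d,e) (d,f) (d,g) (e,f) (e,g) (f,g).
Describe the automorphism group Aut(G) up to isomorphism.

S_7

All 7 vertices are pairwise adjacent: G = K_7. Any permutation of the 7 vertices preserves K_7, so Aut(K_7) = S_7 of order 7! = 5040.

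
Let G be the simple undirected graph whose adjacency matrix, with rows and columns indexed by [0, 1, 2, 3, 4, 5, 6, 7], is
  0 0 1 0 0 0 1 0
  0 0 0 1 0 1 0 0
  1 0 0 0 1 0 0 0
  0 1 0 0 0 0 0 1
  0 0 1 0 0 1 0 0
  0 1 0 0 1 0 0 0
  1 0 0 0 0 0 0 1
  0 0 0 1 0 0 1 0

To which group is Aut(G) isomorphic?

G is 2-regular and connected on 8 vertices, i.e. the cycle C_8. The automorphisms of the 8-cycle are exactly the symmetries of a regular 8-gon: the dihedral group D_8, |D_8| = 16.

the dihedral group of order 16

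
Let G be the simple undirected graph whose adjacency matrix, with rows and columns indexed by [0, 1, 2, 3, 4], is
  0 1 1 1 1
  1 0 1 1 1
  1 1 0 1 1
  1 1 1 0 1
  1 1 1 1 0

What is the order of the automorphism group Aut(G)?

All 5 vertices are pairwise adjacent: G = K_5. Any permutation of the 5 vertices preserves K_5, so Aut(K_5) = S_5 of order 5! = 120.

120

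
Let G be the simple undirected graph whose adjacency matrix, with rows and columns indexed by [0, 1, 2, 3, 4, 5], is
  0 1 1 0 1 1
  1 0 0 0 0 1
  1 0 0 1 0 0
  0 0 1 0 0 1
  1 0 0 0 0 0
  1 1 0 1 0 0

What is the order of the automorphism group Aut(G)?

Degrees alone do not determine every vertex (e.g. 1 and 2 both have degree 2), but their neighbour-degree multisets differ: N(1) has degrees [3, 4] while N(2) has degrees [2, 4]. Repeating this refinement separates all vertices, so the only automorphism is the identity.

1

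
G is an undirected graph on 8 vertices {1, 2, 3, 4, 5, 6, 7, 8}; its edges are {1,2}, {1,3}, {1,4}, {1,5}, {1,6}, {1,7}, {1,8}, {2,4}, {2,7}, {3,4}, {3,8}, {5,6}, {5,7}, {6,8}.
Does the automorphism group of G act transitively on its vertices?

Vertex 1 is the only vertex of degree 7, so every automorphism fixes it; G is not vertex-transitive.

No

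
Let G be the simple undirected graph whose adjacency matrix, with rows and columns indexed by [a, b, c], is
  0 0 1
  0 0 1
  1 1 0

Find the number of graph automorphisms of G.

2

The degree sequence is [1, 1, 2]; the two degree-1 vertices a and b are the ends of a path, so G = P_3. The only nontrivial automorphism of a path is the end-to-end reflection, so Aut(G) ≅ Z_2.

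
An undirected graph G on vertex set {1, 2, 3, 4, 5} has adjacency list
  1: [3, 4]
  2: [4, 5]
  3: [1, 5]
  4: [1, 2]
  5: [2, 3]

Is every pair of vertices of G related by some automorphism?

Yes

G is 2-regular and connected on 5 vertices, i.e. the cycle C_5. The automorphisms of the 5-cycle are exactly the symmetries of a regular 5-gon: the dihedral group D_5, |D_5| = 10. This group acts transitively on the 5 vertices.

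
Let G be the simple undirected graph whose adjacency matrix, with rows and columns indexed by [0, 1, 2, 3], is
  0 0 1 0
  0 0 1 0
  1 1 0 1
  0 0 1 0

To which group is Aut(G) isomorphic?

the symmetric group on 3 letters

Vertex 2 has degree 3 and every other vertex has degree 1, so G is the star K_{1,3} with centre 2. The 3 leaves are pairwise interchangeable while the centre is fixed, giving Aut(G) = S_3.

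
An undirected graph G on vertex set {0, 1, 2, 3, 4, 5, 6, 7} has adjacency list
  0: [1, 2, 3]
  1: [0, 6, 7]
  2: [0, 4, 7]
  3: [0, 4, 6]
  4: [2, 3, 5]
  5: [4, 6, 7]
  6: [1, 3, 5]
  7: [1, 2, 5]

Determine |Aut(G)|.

48

G is 3-regular and bipartite on 2^3 = 8 vertices with girth 4; it is the hypercube graph Q_3. The symmetry group of the 3-cube is the hyperoctahedral group B_3 = Z_2 ≀ S_3, of order 2^3·3! = 48.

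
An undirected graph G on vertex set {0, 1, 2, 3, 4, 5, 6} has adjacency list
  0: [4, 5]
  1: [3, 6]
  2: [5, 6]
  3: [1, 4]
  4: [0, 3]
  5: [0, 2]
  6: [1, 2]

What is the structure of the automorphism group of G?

G is 2-regular and connected on 7 vertices, i.e. the cycle C_7. C_7 has 7 rotations and 7 reflections, so Aut(C_7) ≅ D_7 of order 14.

the dihedral group of order 14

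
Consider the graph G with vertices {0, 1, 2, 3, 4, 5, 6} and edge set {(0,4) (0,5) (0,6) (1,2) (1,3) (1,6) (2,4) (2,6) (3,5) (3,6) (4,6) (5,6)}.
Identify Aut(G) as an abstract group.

D_6

Vertex 6 is the unique vertex of degree 6; the remaining 6 vertices each have degree 3 and induce a cycle, so G is the wheel on 7 vertices with hub 6. With the hub fixed, the remaining symmetry is that of the rim cycle C_6, giving the dihedral group D_6.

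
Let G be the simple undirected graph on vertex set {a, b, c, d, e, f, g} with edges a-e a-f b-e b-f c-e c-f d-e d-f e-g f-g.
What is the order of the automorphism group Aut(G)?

240

The vertices split by degree into {e, f} (degree 5) and {a, b, c, d, g} (degree 2); every edge runs between the two parts, so G is the complete bipartite graph K_{2,5}. Automorphisms preserve the bipartition setwise (since the parts differ in size) and act as S_2 × S_5 within it; |Aut| = 240.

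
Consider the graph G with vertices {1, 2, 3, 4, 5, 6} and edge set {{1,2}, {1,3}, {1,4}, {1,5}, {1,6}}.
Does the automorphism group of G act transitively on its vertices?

Vertex 1 is the only vertex of degree 5, so every automorphism fixes it; G is not vertex-transitive.

No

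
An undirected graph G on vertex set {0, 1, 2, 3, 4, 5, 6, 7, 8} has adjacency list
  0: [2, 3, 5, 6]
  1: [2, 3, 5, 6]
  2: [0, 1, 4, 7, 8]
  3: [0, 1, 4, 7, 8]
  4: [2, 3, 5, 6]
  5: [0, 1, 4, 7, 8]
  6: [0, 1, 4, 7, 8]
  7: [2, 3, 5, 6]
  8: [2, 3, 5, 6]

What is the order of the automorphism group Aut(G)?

2880

The vertices split by degree into {2, 3, 5, 6} (degree 5) and {0, 1, 4, 7, 8} (degree 4); every edge runs between the two parts, so G is the complete bipartite graph K_{4,5}. The parts have unequal sizes, so no automorphism swaps them; each part is permuted independently, giving S_4 × S_5 of order 4!·5! = 2880.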